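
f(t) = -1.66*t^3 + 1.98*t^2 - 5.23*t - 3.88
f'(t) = -4.98*t^2 + 3.96*t - 5.23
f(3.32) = -60.17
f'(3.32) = -46.97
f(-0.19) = -2.80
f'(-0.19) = -6.16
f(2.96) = -45.06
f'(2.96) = -37.14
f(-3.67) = 124.04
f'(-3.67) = -86.84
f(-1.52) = 14.47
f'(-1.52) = -22.75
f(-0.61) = 0.42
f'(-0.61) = -9.50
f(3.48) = -68.06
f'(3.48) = -51.76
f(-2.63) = 53.77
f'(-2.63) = -50.09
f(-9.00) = 1413.71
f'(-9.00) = -444.25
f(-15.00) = 6122.57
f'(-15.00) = -1185.13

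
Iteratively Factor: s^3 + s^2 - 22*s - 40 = (s + 4)*(s^2 - 3*s - 10) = (s - 5)*(s + 4)*(s + 2)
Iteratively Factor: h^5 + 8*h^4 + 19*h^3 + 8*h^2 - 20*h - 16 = (h + 1)*(h^4 + 7*h^3 + 12*h^2 - 4*h - 16) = (h + 1)*(h + 2)*(h^3 + 5*h^2 + 2*h - 8) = (h + 1)*(h + 2)*(h + 4)*(h^2 + h - 2) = (h - 1)*(h + 1)*(h + 2)*(h + 4)*(h + 2)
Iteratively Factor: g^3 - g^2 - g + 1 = (g - 1)*(g^2 - 1) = (g - 1)*(g + 1)*(g - 1)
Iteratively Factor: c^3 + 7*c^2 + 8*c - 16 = (c + 4)*(c^2 + 3*c - 4) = (c - 1)*(c + 4)*(c + 4)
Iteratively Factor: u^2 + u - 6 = (u - 2)*(u + 3)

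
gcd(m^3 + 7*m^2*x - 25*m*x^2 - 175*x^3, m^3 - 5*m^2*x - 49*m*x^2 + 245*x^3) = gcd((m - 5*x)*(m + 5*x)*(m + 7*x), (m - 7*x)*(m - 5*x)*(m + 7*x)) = -m^2 - 2*m*x + 35*x^2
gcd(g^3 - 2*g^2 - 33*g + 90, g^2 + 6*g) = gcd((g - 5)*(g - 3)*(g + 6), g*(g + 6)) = g + 6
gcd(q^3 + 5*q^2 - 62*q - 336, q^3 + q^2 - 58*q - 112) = q^2 - q - 56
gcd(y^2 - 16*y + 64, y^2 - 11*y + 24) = y - 8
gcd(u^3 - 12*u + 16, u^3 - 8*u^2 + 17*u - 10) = u - 2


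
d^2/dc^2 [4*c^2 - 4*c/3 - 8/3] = 8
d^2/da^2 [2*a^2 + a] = 4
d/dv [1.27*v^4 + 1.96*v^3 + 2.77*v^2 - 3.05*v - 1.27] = 5.08*v^3 + 5.88*v^2 + 5.54*v - 3.05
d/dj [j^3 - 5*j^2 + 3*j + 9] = 3*j^2 - 10*j + 3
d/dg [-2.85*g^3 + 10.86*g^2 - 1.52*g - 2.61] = -8.55*g^2 + 21.72*g - 1.52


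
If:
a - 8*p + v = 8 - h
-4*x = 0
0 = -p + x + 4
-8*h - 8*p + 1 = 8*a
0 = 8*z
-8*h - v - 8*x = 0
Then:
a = 103/64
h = -351/64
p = 4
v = 351/8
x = 0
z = 0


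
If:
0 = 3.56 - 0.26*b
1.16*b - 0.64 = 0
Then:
No Solution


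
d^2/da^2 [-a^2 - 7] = -2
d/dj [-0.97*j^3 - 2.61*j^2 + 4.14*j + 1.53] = -2.91*j^2 - 5.22*j + 4.14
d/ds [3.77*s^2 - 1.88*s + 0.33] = 7.54*s - 1.88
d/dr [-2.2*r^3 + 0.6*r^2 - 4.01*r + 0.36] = -6.6*r^2 + 1.2*r - 4.01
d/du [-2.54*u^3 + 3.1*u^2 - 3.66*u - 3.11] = -7.62*u^2 + 6.2*u - 3.66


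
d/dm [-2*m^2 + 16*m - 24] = 16 - 4*m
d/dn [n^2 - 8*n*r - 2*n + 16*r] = 2*n - 8*r - 2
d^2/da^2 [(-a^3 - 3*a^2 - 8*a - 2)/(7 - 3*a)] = 6*(3*a^3 - 21*a^2 + 49*a + 111)/(27*a^3 - 189*a^2 + 441*a - 343)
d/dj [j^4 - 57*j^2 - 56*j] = 4*j^3 - 114*j - 56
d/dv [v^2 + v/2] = 2*v + 1/2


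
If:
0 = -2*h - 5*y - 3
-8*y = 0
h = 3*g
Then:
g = -1/2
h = -3/2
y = 0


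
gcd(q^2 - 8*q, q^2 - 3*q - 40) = q - 8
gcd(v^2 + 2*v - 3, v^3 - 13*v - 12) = v + 3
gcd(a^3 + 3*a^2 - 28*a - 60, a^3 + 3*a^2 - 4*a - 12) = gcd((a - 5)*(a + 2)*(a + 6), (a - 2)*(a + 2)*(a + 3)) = a + 2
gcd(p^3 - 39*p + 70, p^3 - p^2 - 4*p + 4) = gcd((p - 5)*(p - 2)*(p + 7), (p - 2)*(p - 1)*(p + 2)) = p - 2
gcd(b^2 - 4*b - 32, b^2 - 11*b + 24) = b - 8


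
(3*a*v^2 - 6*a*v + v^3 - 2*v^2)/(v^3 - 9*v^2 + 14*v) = (3*a + v)/(v - 7)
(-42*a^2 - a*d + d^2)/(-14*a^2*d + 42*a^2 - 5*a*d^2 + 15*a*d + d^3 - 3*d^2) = (6*a + d)/(2*a*d - 6*a + d^2 - 3*d)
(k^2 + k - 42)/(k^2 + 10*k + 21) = (k - 6)/(k + 3)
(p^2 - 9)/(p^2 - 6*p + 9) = (p + 3)/(p - 3)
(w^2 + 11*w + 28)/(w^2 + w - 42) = (w + 4)/(w - 6)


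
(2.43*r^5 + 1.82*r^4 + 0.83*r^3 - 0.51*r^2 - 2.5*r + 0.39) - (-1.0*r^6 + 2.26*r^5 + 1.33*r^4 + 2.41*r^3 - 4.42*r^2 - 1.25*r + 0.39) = 1.0*r^6 + 0.17*r^5 + 0.49*r^4 - 1.58*r^3 + 3.91*r^2 - 1.25*r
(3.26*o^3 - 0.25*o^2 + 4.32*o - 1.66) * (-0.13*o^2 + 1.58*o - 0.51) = -0.4238*o^5 + 5.1833*o^4 - 2.6192*o^3 + 7.1689*o^2 - 4.826*o + 0.8466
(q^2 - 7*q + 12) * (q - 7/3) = q^3 - 28*q^2/3 + 85*q/3 - 28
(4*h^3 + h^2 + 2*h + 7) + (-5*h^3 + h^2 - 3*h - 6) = -h^3 + 2*h^2 - h + 1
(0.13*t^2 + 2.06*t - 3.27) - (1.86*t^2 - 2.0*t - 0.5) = -1.73*t^2 + 4.06*t - 2.77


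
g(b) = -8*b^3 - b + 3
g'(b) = -24*b^2 - 1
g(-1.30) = 21.88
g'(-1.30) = -41.56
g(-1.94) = 63.35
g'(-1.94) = -91.33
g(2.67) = -151.94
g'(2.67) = -172.09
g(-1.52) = 32.61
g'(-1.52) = -56.45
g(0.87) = -3.14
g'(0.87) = -19.17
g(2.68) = -153.67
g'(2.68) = -173.38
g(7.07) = -2831.22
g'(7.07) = -1200.64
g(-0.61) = 5.43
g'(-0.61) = -9.93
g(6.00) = -1731.00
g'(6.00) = -865.00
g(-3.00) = 222.00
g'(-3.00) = -217.00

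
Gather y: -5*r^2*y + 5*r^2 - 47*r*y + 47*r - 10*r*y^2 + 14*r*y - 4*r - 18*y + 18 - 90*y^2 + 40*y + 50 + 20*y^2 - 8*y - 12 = 5*r^2 + 43*r + y^2*(-10*r - 70) + y*(-5*r^2 - 33*r + 14) + 56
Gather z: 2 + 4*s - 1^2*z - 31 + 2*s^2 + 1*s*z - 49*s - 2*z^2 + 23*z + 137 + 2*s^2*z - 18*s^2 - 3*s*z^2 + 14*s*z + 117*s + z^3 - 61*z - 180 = -16*s^2 + 72*s + z^3 + z^2*(-3*s - 2) + z*(2*s^2 + 15*s - 39) - 72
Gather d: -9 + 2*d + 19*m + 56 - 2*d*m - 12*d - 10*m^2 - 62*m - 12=d*(-2*m - 10) - 10*m^2 - 43*m + 35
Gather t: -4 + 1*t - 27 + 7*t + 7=8*t - 24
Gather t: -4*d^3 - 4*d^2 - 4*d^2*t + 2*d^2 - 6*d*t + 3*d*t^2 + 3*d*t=-4*d^3 - 2*d^2 + 3*d*t^2 + t*(-4*d^2 - 3*d)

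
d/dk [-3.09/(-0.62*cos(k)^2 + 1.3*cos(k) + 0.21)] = (3.8316*cos(k) - 4.017)*sin(k)/(-0.62*cos(k)^2 + 1.3*cos(k) + 0.21)^2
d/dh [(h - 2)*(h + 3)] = 2*h + 1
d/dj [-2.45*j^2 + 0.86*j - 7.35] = 0.86 - 4.9*j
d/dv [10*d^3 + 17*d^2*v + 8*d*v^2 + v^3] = 17*d^2 + 16*d*v + 3*v^2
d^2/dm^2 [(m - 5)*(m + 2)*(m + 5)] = 6*m + 4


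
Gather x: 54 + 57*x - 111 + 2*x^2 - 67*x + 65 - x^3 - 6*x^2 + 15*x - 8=-x^3 - 4*x^2 + 5*x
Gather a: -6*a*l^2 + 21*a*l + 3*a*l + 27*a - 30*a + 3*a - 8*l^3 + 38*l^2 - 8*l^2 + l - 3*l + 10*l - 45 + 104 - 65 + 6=a*(-6*l^2 + 24*l) - 8*l^3 + 30*l^2 + 8*l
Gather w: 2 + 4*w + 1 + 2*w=6*w + 3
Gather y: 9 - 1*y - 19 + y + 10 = 0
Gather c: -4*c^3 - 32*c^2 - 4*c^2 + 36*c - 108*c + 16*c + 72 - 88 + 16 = -4*c^3 - 36*c^2 - 56*c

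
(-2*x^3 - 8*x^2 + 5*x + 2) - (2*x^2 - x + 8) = -2*x^3 - 10*x^2 + 6*x - 6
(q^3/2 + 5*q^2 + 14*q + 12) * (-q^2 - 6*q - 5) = -q^5/2 - 8*q^4 - 93*q^3/2 - 121*q^2 - 142*q - 60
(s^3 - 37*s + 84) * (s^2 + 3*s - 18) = s^5 + 3*s^4 - 55*s^3 - 27*s^2 + 918*s - 1512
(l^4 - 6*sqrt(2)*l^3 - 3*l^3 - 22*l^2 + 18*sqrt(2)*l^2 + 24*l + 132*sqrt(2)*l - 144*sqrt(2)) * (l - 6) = l^5 - 9*l^4 - 6*sqrt(2)*l^4 - 4*l^3 + 54*sqrt(2)*l^3 + 24*sqrt(2)*l^2 + 156*l^2 - 936*sqrt(2)*l - 144*l + 864*sqrt(2)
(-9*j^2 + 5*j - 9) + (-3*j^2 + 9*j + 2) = -12*j^2 + 14*j - 7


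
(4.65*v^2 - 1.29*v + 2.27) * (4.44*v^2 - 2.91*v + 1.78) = 20.646*v^4 - 19.2591*v^3 + 22.1097*v^2 - 8.9019*v + 4.0406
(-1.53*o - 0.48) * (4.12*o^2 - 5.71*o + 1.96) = -6.3036*o^3 + 6.7587*o^2 - 0.258*o - 0.9408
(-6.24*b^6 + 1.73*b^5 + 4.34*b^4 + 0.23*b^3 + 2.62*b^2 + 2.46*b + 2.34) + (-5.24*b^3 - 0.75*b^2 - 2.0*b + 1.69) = -6.24*b^6 + 1.73*b^5 + 4.34*b^4 - 5.01*b^3 + 1.87*b^2 + 0.46*b + 4.03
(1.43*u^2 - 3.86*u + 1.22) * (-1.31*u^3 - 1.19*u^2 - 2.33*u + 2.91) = -1.8733*u^5 + 3.3549*u^4 - 0.3367*u^3 + 11.7033*u^2 - 14.0752*u + 3.5502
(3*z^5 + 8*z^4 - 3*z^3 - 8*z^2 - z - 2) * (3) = 9*z^5 + 24*z^4 - 9*z^3 - 24*z^2 - 3*z - 6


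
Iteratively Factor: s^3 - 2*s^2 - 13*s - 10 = (s + 1)*(s^2 - 3*s - 10) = (s + 1)*(s + 2)*(s - 5)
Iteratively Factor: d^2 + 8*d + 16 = (d + 4)*(d + 4)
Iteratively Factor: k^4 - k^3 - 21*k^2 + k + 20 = (k - 5)*(k^3 + 4*k^2 - k - 4) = (k - 5)*(k + 1)*(k^2 + 3*k - 4) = (k - 5)*(k - 1)*(k + 1)*(k + 4)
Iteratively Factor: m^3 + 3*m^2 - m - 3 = (m + 3)*(m^2 - 1) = (m + 1)*(m + 3)*(m - 1)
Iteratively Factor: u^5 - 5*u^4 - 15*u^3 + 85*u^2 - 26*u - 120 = (u + 4)*(u^4 - 9*u^3 + 21*u^2 + u - 30) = (u + 1)*(u + 4)*(u^3 - 10*u^2 + 31*u - 30) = (u - 3)*(u + 1)*(u + 4)*(u^2 - 7*u + 10) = (u - 3)*(u - 2)*(u + 1)*(u + 4)*(u - 5)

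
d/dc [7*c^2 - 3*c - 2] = 14*c - 3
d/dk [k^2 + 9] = 2*k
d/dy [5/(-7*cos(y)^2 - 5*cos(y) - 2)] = -5*(14*cos(y) + 5)*sin(y)/(7*cos(y)^2 + 5*cos(y) + 2)^2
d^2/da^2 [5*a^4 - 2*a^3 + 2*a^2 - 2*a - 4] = 60*a^2 - 12*a + 4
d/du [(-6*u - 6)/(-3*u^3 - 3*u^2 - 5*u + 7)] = 6*(3*u^3 + 3*u^2 + 5*u - (u + 1)*(9*u^2 + 6*u + 5) - 7)/(3*u^3 + 3*u^2 + 5*u - 7)^2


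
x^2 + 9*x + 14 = (x + 2)*(x + 7)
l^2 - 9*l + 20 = (l - 5)*(l - 4)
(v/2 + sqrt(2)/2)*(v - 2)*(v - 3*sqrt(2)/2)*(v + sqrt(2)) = v^4/2 - v^3 + sqrt(2)*v^3/4 - 2*v^2 - sqrt(2)*v^2/2 - 3*sqrt(2)*v/2 + 4*v + 3*sqrt(2)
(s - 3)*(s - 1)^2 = s^3 - 5*s^2 + 7*s - 3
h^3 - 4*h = h*(h - 2)*(h + 2)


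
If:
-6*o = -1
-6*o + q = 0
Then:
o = 1/6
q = 1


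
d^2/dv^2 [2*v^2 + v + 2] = 4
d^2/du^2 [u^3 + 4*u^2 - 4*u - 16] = 6*u + 8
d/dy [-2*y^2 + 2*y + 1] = 2 - 4*y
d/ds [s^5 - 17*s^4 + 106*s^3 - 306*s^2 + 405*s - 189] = 5*s^4 - 68*s^3 + 318*s^2 - 612*s + 405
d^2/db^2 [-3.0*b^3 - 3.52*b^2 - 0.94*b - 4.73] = -18.0*b - 7.04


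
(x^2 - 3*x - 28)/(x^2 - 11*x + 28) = (x + 4)/(x - 4)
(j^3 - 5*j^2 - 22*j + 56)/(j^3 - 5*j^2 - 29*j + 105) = (j^2 + 2*j - 8)/(j^2 + 2*j - 15)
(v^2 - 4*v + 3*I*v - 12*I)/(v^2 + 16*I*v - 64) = (v^2 + v*(-4 + 3*I) - 12*I)/(v^2 + 16*I*v - 64)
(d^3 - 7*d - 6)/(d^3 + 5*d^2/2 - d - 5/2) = 2*(d^2 - d - 6)/(2*d^2 + 3*d - 5)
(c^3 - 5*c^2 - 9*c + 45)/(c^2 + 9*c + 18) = (c^2 - 8*c + 15)/(c + 6)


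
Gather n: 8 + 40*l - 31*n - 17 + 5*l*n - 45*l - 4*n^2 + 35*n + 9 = -5*l - 4*n^2 + n*(5*l + 4)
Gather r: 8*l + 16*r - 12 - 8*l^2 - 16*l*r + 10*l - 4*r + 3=-8*l^2 + 18*l + r*(12 - 16*l) - 9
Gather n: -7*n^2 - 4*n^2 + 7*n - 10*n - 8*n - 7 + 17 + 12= -11*n^2 - 11*n + 22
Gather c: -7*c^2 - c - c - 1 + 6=-7*c^2 - 2*c + 5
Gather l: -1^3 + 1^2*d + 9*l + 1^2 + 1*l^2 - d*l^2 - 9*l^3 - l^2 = -d*l^2 + d - 9*l^3 + 9*l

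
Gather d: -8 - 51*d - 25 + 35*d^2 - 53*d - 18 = 35*d^2 - 104*d - 51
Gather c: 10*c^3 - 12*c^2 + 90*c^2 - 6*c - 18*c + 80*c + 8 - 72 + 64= 10*c^3 + 78*c^2 + 56*c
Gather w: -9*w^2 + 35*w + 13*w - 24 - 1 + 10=-9*w^2 + 48*w - 15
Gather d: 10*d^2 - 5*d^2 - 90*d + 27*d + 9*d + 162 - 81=5*d^2 - 54*d + 81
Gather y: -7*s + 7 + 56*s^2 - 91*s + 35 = 56*s^2 - 98*s + 42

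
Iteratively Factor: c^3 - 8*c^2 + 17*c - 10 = (c - 5)*(c^2 - 3*c + 2) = (c - 5)*(c - 2)*(c - 1)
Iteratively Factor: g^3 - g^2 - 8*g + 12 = (g - 2)*(g^2 + g - 6) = (g - 2)^2*(g + 3)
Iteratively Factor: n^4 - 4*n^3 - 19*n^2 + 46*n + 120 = (n - 5)*(n^3 + n^2 - 14*n - 24) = (n - 5)*(n - 4)*(n^2 + 5*n + 6) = (n - 5)*(n - 4)*(n + 3)*(n + 2)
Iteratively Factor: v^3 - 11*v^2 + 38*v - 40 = (v - 5)*(v^2 - 6*v + 8) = (v - 5)*(v - 2)*(v - 4)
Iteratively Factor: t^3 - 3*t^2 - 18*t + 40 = (t + 4)*(t^2 - 7*t + 10) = (t - 5)*(t + 4)*(t - 2)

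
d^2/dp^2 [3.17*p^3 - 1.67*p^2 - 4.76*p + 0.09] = 19.02*p - 3.34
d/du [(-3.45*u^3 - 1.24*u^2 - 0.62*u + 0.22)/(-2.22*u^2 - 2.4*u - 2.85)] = (7.659*u^4 + 16.56*u^3 + 31.0971*u^2 + 8.0448*u + 2.295)/(4.9284*u^4 + 10.656*u^3 + 18.414*u^2 + 13.68*u + 8.1225)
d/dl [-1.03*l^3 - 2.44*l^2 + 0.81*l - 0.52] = -3.09*l^2 - 4.88*l + 0.81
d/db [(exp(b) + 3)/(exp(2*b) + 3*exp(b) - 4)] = (-(exp(b) + 3)*(2*exp(b) + 3) + exp(2*b) + 3*exp(b) - 4)*exp(b)/(exp(2*b) + 3*exp(b) - 4)^2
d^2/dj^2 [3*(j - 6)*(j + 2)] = 6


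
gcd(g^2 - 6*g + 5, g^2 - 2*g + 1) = g - 1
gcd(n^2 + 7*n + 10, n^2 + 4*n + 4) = n + 2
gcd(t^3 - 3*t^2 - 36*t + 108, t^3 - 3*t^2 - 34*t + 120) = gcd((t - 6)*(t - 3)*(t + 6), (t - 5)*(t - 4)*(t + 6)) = t + 6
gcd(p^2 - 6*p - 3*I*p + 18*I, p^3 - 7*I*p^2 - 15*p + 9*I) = p - 3*I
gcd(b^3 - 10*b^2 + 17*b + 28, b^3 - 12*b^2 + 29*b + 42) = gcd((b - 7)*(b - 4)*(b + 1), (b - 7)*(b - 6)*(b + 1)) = b^2 - 6*b - 7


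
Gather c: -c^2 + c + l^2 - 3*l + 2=-c^2 + c + l^2 - 3*l + 2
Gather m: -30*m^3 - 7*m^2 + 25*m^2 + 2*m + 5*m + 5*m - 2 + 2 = -30*m^3 + 18*m^2 + 12*m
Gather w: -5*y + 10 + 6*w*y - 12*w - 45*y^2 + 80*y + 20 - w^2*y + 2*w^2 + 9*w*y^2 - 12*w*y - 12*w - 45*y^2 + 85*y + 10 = w^2*(2 - y) + w*(9*y^2 - 6*y - 24) - 90*y^2 + 160*y + 40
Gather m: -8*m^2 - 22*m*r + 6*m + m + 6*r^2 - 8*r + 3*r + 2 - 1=-8*m^2 + m*(7 - 22*r) + 6*r^2 - 5*r + 1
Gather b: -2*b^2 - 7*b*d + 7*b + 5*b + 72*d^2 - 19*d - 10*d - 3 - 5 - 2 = -2*b^2 + b*(12 - 7*d) + 72*d^2 - 29*d - 10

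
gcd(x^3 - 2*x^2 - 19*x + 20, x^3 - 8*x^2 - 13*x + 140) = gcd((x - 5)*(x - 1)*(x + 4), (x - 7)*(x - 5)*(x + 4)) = x^2 - x - 20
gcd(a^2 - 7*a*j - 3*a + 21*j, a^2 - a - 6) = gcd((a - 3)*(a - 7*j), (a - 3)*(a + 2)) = a - 3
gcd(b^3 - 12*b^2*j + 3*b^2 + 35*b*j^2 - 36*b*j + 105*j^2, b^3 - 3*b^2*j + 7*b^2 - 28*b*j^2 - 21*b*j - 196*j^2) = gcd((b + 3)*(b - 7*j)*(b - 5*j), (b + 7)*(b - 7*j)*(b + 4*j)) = b - 7*j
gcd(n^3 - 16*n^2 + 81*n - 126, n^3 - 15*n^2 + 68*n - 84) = n^2 - 13*n + 42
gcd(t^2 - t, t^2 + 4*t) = t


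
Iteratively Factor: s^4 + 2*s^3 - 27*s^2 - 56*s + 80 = (s - 1)*(s^3 + 3*s^2 - 24*s - 80) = (s - 1)*(s + 4)*(s^2 - s - 20) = (s - 5)*(s - 1)*(s + 4)*(s + 4)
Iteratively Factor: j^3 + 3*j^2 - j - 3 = (j + 3)*(j^2 - 1) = (j - 1)*(j + 3)*(j + 1)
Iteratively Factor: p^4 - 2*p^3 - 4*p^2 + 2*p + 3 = (p + 1)*(p^3 - 3*p^2 - p + 3) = (p - 1)*(p + 1)*(p^2 - 2*p - 3) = (p - 3)*(p - 1)*(p + 1)*(p + 1)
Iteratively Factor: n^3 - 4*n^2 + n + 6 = (n + 1)*(n^2 - 5*n + 6) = (n - 3)*(n + 1)*(n - 2)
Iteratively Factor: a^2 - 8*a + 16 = (a - 4)*(a - 4)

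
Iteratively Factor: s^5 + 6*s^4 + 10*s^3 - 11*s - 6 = (s + 1)*(s^4 + 5*s^3 + 5*s^2 - 5*s - 6) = (s + 1)^2*(s^3 + 4*s^2 + s - 6) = (s + 1)^2*(s + 2)*(s^2 + 2*s - 3) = (s + 1)^2*(s + 2)*(s + 3)*(s - 1)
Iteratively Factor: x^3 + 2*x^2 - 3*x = (x - 1)*(x^2 + 3*x) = (x - 1)*(x + 3)*(x)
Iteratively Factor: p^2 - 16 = (p - 4)*(p + 4)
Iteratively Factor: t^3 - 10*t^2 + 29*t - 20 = (t - 4)*(t^2 - 6*t + 5) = (t - 5)*(t - 4)*(t - 1)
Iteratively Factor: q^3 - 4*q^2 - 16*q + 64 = (q - 4)*(q^2 - 16) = (q - 4)*(q + 4)*(q - 4)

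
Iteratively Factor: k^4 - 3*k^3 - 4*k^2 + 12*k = (k - 2)*(k^3 - k^2 - 6*k) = (k - 2)*(k + 2)*(k^2 - 3*k) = (k - 3)*(k - 2)*(k + 2)*(k)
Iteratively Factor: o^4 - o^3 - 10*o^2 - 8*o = (o - 4)*(o^3 + 3*o^2 + 2*o) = o*(o - 4)*(o^2 + 3*o + 2) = o*(o - 4)*(o + 1)*(o + 2)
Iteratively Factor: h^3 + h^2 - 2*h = (h)*(h^2 + h - 2) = h*(h + 2)*(h - 1)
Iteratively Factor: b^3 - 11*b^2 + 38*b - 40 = (b - 2)*(b^2 - 9*b + 20) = (b - 4)*(b - 2)*(b - 5)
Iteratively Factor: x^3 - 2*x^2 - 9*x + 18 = (x - 2)*(x^2 - 9) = (x - 2)*(x + 3)*(x - 3)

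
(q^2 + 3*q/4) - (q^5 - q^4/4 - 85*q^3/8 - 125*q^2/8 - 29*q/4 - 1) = -q^5 + q^4/4 + 85*q^3/8 + 133*q^2/8 + 8*q + 1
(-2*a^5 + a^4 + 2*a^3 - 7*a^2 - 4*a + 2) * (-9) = 18*a^5 - 9*a^4 - 18*a^3 + 63*a^2 + 36*a - 18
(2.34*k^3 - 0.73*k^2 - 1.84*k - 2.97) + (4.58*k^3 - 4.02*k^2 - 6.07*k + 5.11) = 6.92*k^3 - 4.75*k^2 - 7.91*k + 2.14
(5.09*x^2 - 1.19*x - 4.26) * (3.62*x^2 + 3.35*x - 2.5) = 18.4258*x^4 + 12.7437*x^3 - 32.1327*x^2 - 11.296*x + 10.65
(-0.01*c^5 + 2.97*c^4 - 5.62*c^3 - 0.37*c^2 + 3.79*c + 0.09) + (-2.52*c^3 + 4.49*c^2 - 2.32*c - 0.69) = -0.01*c^5 + 2.97*c^4 - 8.14*c^3 + 4.12*c^2 + 1.47*c - 0.6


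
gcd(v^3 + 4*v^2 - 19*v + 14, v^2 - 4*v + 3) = v - 1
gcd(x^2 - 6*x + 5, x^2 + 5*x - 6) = x - 1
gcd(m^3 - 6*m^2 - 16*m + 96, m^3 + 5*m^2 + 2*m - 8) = m + 4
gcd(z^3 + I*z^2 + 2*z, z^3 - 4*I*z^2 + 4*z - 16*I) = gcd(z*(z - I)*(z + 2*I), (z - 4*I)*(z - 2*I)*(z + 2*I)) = z + 2*I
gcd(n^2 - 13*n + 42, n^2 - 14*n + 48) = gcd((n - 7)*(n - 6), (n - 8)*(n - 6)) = n - 6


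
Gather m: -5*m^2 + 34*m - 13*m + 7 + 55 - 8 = -5*m^2 + 21*m + 54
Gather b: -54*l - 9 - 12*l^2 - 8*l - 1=-12*l^2 - 62*l - 10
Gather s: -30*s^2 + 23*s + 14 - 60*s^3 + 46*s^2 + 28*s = -60*s^3 + 16*s^2 + 51*s + 14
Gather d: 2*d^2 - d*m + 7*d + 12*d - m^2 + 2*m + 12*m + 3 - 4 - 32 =2*d^2 + d*(19 - m) - m^2 + 14*m - 33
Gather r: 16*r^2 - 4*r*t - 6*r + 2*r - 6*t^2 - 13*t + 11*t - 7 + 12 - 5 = 16*r^2 + r*(-4*t - 4) - 6*t^2 - 2*t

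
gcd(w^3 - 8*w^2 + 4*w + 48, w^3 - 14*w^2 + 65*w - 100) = w - 4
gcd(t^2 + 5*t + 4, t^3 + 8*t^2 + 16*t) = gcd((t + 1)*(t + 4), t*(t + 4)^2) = t + 4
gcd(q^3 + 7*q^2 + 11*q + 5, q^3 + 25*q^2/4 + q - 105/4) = q + 5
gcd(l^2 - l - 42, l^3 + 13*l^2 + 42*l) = l + 6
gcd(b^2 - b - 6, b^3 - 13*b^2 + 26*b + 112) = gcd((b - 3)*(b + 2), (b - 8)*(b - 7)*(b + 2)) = b + 2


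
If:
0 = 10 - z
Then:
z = 10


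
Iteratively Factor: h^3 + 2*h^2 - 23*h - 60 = (h + 3)*(h^2 - h - 20) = (h + 3)*(h + 4)*(h - 5)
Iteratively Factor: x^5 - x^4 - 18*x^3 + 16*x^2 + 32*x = (x + 1)*(x^4 - 2*x^3 - 16*x^2 + 32*x) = (x + 1)*(x + 4)*(x^3 - 6*x^2 + 8*x) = x*(x + 1)*(x + 4)*(x^2 - 6*x + 8) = x*(x - 2)*(x + 1)*(x + 4)*(x - 4)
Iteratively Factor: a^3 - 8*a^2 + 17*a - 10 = (a - 1)*(a^2 - 7*a + 10) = (a - 2)*(a - 1)*(a - 5)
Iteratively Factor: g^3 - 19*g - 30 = (g + 2)*(g^2 - 2*g - 15) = (g - 5)*(g + 2)*(g + 3)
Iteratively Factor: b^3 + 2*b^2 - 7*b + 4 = (b - 1)*(b^2 + 3*b - 4) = (b - 1)^2*(b + 4)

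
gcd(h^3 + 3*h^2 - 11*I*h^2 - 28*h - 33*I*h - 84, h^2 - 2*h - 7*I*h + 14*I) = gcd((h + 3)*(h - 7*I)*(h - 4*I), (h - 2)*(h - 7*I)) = h - 7*I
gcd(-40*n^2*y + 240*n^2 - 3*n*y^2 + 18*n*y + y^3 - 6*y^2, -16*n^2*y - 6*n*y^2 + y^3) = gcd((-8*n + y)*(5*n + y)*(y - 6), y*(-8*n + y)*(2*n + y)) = -8*n + y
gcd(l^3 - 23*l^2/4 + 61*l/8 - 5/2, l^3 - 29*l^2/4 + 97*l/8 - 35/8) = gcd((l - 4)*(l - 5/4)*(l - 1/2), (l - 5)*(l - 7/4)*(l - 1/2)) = l - 1/2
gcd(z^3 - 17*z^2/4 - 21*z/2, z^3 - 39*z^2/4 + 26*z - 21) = z - 6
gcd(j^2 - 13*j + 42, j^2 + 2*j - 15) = 1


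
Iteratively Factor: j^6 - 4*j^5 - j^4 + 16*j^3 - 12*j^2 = (j)*(j^5 - 4*j^4 - j^3 + 16*j^2 - 12*j) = j^2*(j^4 - 4*j^3 - j^2 + 16*j - 12) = j^2*(j - 2)*(j^3 - 2*j^2 - 5*j + 6) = j^2*(j - 2)*(j - 1)*(j^2 - j - 6) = j^2*(j - 3)*(j - 2)*(j - 1)*(j + 2)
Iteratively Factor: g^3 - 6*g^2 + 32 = (g + 2)*(g^2 - 8*g + 16) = (g - 4)*(g + 2)*(g - 4)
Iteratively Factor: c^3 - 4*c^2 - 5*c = (c)*(c^2 - 4*c - 5) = c*(c + 1)*(c - 5)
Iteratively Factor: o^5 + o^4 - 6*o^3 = (o)*(o^4 + o^3 - 6*o^2) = o^2*(o^3 + o^2 - 6*o) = o^3*(o^2 + o - 6) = o^3*(o - 2)*(o + 3)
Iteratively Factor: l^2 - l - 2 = (l - 2)*(l + 1)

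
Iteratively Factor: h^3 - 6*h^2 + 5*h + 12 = (h - 3)*(h^2 - 3*h - 4) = (h - 4)*(h - 3)*(h + 1)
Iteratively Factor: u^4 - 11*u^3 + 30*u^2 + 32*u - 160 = (u - 5)*(u^3 - 6*u^2 + 32) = (u - 5)*(u - 4)*(u^2 - 2*u - 8) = (u - 5)*(u - 4)^2*(u + 2)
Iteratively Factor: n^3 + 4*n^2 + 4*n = (n + 2)*(n^2 + 2*n) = n*(n + 2)*(n + 2)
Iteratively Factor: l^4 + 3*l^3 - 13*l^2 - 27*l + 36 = (l + 3)*(l^3 - 13*l + 12) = (l + 3)*(l + 4)*(l^2 - 4*l + 3) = (l - 1)*(l + 3)*(l + 4)*(l - 3)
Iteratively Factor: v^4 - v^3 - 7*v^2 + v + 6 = (v + 2)*(v^3 - 3*v^2 - v + 3) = (v - 1)*(v + 2)*(v^2 - 2*v - 3) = (v - 3)*(v - 1)*(v + 2)*(v + 1)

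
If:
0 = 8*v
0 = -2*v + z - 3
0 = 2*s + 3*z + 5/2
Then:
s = -23/4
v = 0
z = 3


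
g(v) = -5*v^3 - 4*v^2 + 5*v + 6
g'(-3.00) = -106.00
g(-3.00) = 90.00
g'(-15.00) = -3250.00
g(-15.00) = 15906.00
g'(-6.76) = -626.38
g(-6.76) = 1333.99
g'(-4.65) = -282.14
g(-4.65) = 398.98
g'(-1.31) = -10.26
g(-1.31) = 3.83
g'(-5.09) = -342.90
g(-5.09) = 536.28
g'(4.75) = -371.44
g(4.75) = -596.36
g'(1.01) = -18.38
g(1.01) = 1.82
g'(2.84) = -138.70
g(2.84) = -126.59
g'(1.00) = -18.00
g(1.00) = 2.00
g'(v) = -15*v^2 - 8*v + 5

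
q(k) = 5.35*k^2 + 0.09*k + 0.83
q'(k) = 10.7*k + 0.09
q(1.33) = 10.41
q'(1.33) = 14.32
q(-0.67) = 3.17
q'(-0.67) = -7.08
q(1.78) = 17.94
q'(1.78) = 19.14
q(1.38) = 11.14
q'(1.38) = 14.86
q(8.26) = 366.59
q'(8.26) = 88.47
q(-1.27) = 9.34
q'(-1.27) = -13.50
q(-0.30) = 1.28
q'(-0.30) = -3.12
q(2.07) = 23.94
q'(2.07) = 22.24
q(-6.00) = 192.89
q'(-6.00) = -64.11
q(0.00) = 0.83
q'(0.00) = 0.09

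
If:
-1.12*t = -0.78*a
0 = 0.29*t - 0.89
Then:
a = 4.41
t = 3.07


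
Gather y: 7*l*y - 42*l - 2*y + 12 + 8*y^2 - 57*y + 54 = -42*l + 8*y^2 + y*(7*l - 59) + 66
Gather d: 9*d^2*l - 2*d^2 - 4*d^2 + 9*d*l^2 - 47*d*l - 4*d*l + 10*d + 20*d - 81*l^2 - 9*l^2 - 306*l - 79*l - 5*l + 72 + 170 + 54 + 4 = d^2*(9*l - 6) + d*(9*l^2 - 51*l + 30) - 90*l^2 - 390*l + 300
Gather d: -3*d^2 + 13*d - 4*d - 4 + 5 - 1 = -3*d^2 + 9*d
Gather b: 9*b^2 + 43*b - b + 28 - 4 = 9*b^2 + 42*b + 24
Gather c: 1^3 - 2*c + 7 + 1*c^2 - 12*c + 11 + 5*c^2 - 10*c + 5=6*c^2 - 24*c + 24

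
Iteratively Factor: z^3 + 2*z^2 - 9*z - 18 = (z + 2)*(z^2 - 9) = (z + 2)*(z + 3)*(z - 3)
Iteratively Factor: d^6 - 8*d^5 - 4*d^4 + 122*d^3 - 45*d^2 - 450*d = (d + 2)*(d^5 - 10*d^4 + 16*d^3 + 90*d^2 - 225*d) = (d + 2)*(d + 3)*(d^4 - 13*d^3 + 55*d^2 - 75*d) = (d - 5)*(d + 2)*(d + 3)*(d^3 - 8*d^2 + 15*d) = d*(d - 5)*(d + 2)*(d + 3)*(d^2 - 8*d + 15) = d*(d - 5)^2*(d + 2)*(d + 3)*(d - 3)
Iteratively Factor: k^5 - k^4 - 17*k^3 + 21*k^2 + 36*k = (k + 1)*(k^4 - 2*k^3 - 15*k^2 + 36*k) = (k + 1)*(k + 4)*(k^3 - 6*k^2 + 9*k) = k*(k + 1)*(k + 4)*(k^2 - 6*k + 9) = k*(k - 3)*(k + 1)*(k + 4)*(k - 3)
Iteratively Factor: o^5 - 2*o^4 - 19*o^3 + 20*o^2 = (o - 5)*(o^4 + 3*o^3 - 4*o^2) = (o - 5)*(o + 4)*(o^3 - o^2) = (o - 5)*(o - 1)*(o + 4)*(o^2) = o*(o - 5)*(o - 1)*(o + 4)*(o)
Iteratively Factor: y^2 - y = (y)*(y - 1)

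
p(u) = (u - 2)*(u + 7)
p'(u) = 2*u + 5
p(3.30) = 13.39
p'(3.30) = 11.60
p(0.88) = -8.83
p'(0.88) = 6.76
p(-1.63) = -19.49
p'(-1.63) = 1.74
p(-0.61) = -16.68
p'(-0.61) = 3.78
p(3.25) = 12.81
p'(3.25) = 11.50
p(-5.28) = -12.52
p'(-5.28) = -5.56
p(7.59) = 81.56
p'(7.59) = 20.18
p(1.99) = -0.09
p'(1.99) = 8.98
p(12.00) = 190.00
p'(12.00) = 29.00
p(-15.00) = 136.00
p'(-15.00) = -25.00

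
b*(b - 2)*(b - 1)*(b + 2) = b^4 - b^3 - 4*b^2 + 4*b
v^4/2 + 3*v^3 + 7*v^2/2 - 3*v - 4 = (v/2 + 1)*(v - 1)*(v + 1)*(v + 4)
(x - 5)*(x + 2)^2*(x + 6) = x^4 + 5*x^3 - 22*x^2 - 116*x - 120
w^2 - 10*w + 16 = (w - 8)*(w - 2)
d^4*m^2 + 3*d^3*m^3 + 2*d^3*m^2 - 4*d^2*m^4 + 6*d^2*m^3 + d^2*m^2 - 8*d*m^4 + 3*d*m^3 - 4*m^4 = (d - m)*(d + 4*m)*(d*m + m)^2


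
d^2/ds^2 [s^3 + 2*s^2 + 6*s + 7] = 6*s + 4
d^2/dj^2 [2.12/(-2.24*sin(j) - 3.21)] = (10.637312*sin(j)^2 - 15.243648*sin(j) - 21.274624)/(2.24*sin(j) + 3.21)^3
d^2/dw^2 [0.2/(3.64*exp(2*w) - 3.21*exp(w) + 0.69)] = ((0.642 - 2.912*exp(w))*(3.64*exp(2*w) - 3.21*exp(w) + 0.69) + 0.2*(7.28*exp(w) - 3.21)*(14.56*exp(w) - 6.42)*exp(w))*exp(w)/(3.64*exp(2*w) - 3.21*exp(w) + 0.69)^3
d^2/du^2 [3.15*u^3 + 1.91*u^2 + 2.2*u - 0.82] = 18.9*u + 3.82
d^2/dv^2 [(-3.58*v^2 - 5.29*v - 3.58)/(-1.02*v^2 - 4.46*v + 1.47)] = (-3.5527136788005e-15*v^4 - 21.56484*v^3 + 54.554904*v^2 + 145.307772*v + 237.9962)/(1.061208*v^6 + 13.920552*v^5 + 56.280132*v^4 + 48.592592*v^3 - 81.109602*v^2 + 28.912842*v - 3.176523)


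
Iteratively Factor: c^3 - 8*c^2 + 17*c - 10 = (c - 2)*(c^2 - 6*c + 5) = (c - 2)*(c - 1)*(c - 5)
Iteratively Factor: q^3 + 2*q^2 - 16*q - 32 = (q + 2)*(q^2 - 16) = (q + 2)*(q + 4)*(q - 4)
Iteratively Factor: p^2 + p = (p)*(p + 1)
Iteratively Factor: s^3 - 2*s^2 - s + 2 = (s - 2)*(s^2 - 1) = (s - 2)*(s - 1)*(s + 1)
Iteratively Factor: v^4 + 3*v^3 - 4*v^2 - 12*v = (v + 3)*(v^3 - 4*v) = (v - 2)*(v + 3)*(v^2 + 2*v) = v*(v - 2)*(v + 3)*(v + 2)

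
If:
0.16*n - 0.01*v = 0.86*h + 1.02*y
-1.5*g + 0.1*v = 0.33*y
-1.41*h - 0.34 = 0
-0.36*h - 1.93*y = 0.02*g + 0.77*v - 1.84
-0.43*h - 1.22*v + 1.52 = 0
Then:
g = -0.01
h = -0.24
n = 1.77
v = 1.33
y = 0.47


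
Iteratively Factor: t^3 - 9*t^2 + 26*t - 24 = (t - 3)*(t^2 - 6*t + 8) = (t - 3)*(t - 2)*(t - 4)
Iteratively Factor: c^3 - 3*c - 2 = (c + 1)*(c^2 - c - 2) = (c + 1)^2*(c - 2)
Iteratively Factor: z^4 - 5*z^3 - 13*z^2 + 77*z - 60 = (z - 1)*(z^3 - 4*z^2 - 17*z + 60) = (z - 5)*(z - 1)*(z^2 + z - 12) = (z - 5)*(z - 1)*(z + 4)*(z - 3)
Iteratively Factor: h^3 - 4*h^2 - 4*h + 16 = (h - 2)*(h^2 - 2*h - 8) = (h - 2)*(h + 2)*(h - 4)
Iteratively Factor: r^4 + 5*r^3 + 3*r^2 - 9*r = (r - 1)*(r^3 + 6*r^2 + 9*r) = r*(r - 1)*(r^2 + 6*r + 9) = r*(r - 1)*(r + 3)*(r + 3)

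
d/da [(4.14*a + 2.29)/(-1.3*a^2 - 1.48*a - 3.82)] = (5.382*a^2 + 5.954*a - 12.4256)/(1.69*a^4 + 3.848*a^3 + 12.1224*a^2 + 11.3072*a + 14.5924)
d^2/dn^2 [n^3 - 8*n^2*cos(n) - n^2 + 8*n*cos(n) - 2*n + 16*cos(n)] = 8*n^2*cos(n) + 32*n*sin(n) - 8*n*cos(n) + 6*n - 16*sin(n) - 32*cos(n) - 2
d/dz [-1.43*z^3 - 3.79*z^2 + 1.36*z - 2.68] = -4.29*z^2 - 7.58*z + 1.36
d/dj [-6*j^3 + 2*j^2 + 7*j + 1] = -18*j^2 + 4*j + 7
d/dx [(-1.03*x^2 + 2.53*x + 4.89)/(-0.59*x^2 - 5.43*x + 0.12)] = (7.0856*x^2 + 5.523*x + 26.8563)/(0.3481*x^4 + 6.4074*x^3 + 29.3433*x^2 - 1.3032*x + 0.0144)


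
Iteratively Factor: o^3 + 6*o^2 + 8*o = (o + 2)*(o^2 + 4*o) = o*(o + 2)*(o + 4)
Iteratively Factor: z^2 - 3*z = (z)*(z - 3)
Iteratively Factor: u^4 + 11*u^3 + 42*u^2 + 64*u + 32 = (u + 2)*(u^3 + 9*u^2 + 24*u + 16) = (u + 2)*(u + 4)*(u^2 + 5*u + 4) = (u + 2)*(u + 4)^2*(u + 1)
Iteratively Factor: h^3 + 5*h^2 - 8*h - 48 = (h + 4)*(h^2 + h - 12) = (h + 4)^2*(h - 3)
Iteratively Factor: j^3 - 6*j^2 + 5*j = (j - 5)*(j^2 - j) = (j - 5)*(j - 1)*(j)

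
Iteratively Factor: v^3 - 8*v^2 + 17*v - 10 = (v - 1)*(v^2 - 7*v + 10) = (v - 5)*(v - 1)*(v - 2)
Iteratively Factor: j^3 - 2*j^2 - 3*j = (j)*(j^2 - 2*j - 3) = j*(j - 3)*(j + 1)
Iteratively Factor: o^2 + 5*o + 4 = (o + 4)*(o + 1)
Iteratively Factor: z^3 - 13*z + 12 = (z + 4)*(z^2 - 4*z + 3) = (z - 3)*(z + 4)*(z - 1)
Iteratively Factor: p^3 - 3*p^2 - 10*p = (p)*(p^2 - 3*p - 10) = p*(p + 2)*(p - 5)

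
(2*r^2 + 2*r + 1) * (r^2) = 2*r^4 + 2*r^3 + r^2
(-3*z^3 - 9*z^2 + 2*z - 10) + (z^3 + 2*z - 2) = -2*z^3 - 9*z^2 + 4*z - 12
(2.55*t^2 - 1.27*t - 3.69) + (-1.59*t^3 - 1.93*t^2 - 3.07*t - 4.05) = -1.59*t^3 + 0.62*t^2 - 4.34*t - 7.74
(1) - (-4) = 5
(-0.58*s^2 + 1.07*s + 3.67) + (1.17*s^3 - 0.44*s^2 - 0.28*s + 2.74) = 1.17*s^3 - 1.02*s^2 + 0.79*s + 6.41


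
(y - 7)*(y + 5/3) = y^2 - 16*y/3 - 35/3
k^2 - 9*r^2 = (k - 3*r)*(k + 3*r)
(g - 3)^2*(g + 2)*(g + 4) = g^4 - 19*g^2 + 6*g + 72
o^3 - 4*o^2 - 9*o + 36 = (o - 4)*(o - 3)*(o + 3)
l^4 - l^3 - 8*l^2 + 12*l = l*(l - 2)^2*(l + 3)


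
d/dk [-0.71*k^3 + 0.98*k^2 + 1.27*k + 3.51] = -2.13*k^2 + 1.96*k + 1.27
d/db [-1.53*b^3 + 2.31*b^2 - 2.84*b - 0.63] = -4.59*b^2 + 4.62*b - 2.84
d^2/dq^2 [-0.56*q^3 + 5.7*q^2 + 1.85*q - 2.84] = 11.4 - 3.36*q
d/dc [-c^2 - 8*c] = -2*c - 8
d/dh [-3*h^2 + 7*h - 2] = 7 - 6*h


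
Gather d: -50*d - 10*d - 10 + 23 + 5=18 - 60*d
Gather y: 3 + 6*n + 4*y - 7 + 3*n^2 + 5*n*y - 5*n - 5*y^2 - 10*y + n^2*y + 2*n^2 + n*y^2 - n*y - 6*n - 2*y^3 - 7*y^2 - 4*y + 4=5*n^2 - 5*n - 2*y^3 + y^2*(n - 12) + y*(n^2 + 4*n - 10)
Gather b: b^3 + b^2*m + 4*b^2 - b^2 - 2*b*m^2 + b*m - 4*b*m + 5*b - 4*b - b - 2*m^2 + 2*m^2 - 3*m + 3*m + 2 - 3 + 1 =b^3 + b^2*(m + 3) + b*(-2*m^2 - 3*m)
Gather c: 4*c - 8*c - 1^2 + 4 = 3 - 4*c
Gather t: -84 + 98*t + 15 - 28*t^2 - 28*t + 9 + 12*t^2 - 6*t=-16*t^2 + 64*t - 60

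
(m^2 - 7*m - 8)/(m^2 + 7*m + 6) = (m - 8)/(m + 6)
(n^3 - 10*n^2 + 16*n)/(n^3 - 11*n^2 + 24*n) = (n - 2)/(n - 3)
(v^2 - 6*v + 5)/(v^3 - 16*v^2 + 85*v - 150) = (v - 1)/(v^2 - 11*v + 30)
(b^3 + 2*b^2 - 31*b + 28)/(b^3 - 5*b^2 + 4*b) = (b + 7)/b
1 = 1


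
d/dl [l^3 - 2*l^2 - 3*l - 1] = 3*l^2 - 4*l - 3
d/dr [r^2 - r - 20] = 2*r - 1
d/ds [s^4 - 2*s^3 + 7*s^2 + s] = 4*s^3 - 6*s^2 + 14*s + 1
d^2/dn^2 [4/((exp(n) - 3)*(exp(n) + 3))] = 16*(exp(2*n) + 9)*exp(2*n)/(exp(6*n) - 27*exp(4*n) + 243*exp(2*n) - 729)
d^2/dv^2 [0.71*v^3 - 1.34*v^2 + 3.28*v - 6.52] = 4.26*v - 2.68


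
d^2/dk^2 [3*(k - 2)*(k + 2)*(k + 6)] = 18*k + 36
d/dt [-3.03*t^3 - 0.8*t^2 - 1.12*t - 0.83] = -9.09*t^2 - 1.6*t - 1.12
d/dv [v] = 1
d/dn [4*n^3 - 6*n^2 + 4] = 12*n*(n - 1)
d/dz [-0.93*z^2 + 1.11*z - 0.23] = 1.11 - 1.86*z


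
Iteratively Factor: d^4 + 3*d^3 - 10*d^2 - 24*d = (d + 4)*(d^3 - d^2 - 6*d) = (d + 2)*(d + 4)*(d^2 - 3*d) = (d - 3)*(d + 2)*(d + 4)*(d)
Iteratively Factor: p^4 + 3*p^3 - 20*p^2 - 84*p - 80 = (p + 4)*(p^3 - p^2 - 16*p - 20) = (p - 5)*(p + 4)*(p^2 + 4*p + 4) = (p - 5)*(p + 2)*(p + 4)*(p + 2)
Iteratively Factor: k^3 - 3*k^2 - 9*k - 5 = (k + 1)*(k^2 - 4*k - 5) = (k + 1)^2*(k - 5)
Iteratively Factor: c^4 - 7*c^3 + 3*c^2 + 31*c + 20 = (c - 5)*(c^3 - 2*c^2 - 7*c - 4) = (c - 5)*(c + 1)*(c^2 - 3*c - 4) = (c - 5)*(c + 1)^2*(c - 4)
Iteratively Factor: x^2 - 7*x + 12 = (x - 4)*(x - 3)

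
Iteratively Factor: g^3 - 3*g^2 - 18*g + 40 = (g - 2)*(g^2 - g - 20) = (g - 5)*(g - 2)*(g + 4)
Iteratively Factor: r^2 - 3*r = (r)*(r - 3)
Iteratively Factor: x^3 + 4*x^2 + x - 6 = (x + 2)*(x^2 + 2*x - 3) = (x - 1)*(x + 2)*(x + 3)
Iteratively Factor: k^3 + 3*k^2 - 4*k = (k + 4)*(k^2 - k) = k*(k + 4)*(k - 1)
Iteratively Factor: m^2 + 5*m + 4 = (m + 1)*(m + 4)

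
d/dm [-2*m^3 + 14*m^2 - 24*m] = -6*m^2 + 28*m - 24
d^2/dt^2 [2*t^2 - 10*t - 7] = 4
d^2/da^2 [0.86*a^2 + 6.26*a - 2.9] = 1.72000000000000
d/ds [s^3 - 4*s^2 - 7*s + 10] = 3*s^2 - 8*s - 7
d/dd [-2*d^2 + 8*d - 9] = 8 - 4*d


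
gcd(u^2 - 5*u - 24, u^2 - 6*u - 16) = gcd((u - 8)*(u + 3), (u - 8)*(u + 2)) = u - 8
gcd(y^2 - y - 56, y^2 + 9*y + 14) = y + 7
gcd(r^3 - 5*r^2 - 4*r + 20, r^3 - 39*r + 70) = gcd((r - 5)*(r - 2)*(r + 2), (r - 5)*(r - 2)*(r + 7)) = r^2 - 7*r + 10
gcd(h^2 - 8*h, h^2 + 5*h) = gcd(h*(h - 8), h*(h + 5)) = h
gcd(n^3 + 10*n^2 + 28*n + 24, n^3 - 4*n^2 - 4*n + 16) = n + 2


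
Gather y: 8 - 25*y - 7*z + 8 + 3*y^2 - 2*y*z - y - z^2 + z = 3*y^2 + y*(-2*z - 26) - z^2 - 6*z + 16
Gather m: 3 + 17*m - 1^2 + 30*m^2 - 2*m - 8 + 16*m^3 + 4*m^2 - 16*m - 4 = 16*m^3 + 34*m^2 - m - 10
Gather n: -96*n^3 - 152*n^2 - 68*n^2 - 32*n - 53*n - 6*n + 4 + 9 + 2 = -96*n^3 - 220*n^2 - 91*n + 15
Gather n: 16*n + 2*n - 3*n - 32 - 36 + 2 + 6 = 15*n - 60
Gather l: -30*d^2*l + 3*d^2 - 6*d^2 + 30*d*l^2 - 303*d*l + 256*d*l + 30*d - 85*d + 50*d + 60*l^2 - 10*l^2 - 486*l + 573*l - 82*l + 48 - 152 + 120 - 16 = -3*d^2 - 5*d + l^2*(30*d + 50) + l*(-30*d^2 - 47*d + 5)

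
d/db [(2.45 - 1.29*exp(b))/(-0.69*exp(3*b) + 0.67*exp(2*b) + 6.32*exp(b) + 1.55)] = (-1.7802*exp(3*b) + 5.9358*exp(2*b) - 3.283*exp(b) - 17.4835)*exp(b)/(0.4761*exp(6*b) - 0.9246*exp(5*b) - 8.2727*exp(4*b) + 6.3298*exp(3*b) + 42.0194*exp(2*b) + 19.592*exp(b) + 2.4025)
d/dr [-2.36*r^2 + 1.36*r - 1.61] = 1.36 - 4.72*r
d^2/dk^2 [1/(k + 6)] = 2/(k + 6)^3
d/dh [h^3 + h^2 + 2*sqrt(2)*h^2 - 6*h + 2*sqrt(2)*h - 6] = 3*h^2 + 2*h + 4*sqrt(2)*h - 6 + 2*sqrt(2)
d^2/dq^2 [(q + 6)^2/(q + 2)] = 32/(q^3 + 6*q^2 + 12*q + 8)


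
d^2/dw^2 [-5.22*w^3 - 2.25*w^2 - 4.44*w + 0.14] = -31.32*w - 4.5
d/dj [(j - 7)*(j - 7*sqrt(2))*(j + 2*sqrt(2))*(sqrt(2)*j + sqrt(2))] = 4*sqrt(2)*j^3 - 30*j^2 - 18*sqrt(2)*j^2 - 70*sqrt(2)*j + 120*j + 70 + 168*sqrt(2)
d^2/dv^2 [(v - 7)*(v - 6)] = 2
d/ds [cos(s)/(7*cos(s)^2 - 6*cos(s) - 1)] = (7*cos(s)^2 + 1)*sin(s)/((cos(s) - 1)^2*(7*cos(s) + 1)^2)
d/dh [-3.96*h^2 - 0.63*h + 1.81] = -7.92*h - 0.63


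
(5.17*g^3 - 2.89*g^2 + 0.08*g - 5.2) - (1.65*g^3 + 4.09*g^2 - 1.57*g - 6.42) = 3.52*g^3 - 6.98*g^2 + 1.65*g + 1.22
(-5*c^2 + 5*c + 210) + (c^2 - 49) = -4*c^2 + 5*c + 161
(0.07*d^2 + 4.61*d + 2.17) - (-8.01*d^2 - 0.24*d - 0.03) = 8.08*d^2 + 4.85*d + 2.2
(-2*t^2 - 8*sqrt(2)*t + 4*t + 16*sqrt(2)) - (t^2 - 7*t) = -3*t^2 - 8*sqrt(2)*t + 11*t + 16*sqrt(2)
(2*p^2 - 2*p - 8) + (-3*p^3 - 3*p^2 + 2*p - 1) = -3*p^3 - p^2 - 9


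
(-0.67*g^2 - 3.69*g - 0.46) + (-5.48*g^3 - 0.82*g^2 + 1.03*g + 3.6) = -5.48*g^3 - 1.49*g^2 - 2.66*g + 3.14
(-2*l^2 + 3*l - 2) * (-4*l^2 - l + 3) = 8*l^4 - 10*l^3 - l^2 + 11*l - 6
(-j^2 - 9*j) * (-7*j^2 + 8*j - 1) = 7*j^4 + 55*j^3 - 71*j^2 + 9*j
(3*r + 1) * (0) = 0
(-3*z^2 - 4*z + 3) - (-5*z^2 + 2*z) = 2*z^2 - 6*z + 3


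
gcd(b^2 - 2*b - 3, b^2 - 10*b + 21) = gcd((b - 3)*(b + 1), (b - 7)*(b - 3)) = b - 3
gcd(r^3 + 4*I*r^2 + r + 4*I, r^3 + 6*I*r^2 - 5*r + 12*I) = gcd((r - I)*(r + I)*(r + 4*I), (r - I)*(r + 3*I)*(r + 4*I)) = r^2 + 3*I*r + 4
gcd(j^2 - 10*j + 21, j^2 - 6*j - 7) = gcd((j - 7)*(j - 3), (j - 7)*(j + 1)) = j - 7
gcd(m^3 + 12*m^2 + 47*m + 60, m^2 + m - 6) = m + 3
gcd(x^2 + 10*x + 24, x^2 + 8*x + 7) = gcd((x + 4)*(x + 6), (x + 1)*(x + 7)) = 1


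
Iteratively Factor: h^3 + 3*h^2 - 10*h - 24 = (h + 2)*(h^2 + h - 12) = (h + 2)*(h + 4)*(h - 3)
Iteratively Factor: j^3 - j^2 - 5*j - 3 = (j - 3)*(j^2 + 2*j + 1) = (j - 3)*(j + 1)*(j + 1)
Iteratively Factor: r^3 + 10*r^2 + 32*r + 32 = (r + 4)*(r^2 + 6*r + 8) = (r + 4)^2*(r + 2)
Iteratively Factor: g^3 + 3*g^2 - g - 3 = (g - 1)*(g^2 + 4*g + 3) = (g - 1)*(g + 3)*(g + 1)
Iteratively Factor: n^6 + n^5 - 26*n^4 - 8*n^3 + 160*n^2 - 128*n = (n - 4)*(n^5 + 5*n^4 - 6*n^3 - 32*n^2 + 32*n) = (n - 4)*(n + 4)*(n^4 + n^3 - 10*n^2 + 8*n) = n*(n - 4)*(n + 4)*(n^3 + n^2 - 10*n + 8) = n*(n - 4)*(n - 2)*(n + 4)*(n^2 + 3*n - 4) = n*(n - 4)*(n - 2)*(n + 4)^2*(n - 1)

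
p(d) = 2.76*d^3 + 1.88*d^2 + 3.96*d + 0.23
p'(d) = 8.28*d^2 + 3.76*d + 3.96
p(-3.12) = -77.65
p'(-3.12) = 72.83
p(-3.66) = -124.40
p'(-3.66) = 101.11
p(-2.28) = -31.74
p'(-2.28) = 38.43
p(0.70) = 4.87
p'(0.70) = 10.65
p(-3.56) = -114.57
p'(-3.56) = 95.51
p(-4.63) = -251.74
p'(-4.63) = 164.05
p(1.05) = 9.66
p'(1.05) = 17.04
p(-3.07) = -74.07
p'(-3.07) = 70.45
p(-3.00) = -69.25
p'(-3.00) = 67.20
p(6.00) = 687.83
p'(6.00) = 324.60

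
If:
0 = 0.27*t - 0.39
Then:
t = 1.44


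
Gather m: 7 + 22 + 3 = 32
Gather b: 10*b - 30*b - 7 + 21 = 14 - 20*b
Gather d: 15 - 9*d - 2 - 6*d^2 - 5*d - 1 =-6*d^2 - 14*d + 12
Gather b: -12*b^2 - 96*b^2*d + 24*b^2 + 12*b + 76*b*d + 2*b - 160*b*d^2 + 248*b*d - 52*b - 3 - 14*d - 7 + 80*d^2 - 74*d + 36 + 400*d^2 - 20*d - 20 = b^2*(12 - 96*d) + b*(-160*d^2 + 324*d - 38) + 480*d^2 - 108*d + 6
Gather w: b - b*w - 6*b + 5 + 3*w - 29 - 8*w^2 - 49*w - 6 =-5*b - 8*w^2 + w*(-b - 46) - 30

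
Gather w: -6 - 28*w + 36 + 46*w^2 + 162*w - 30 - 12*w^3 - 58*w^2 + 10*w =-12*w^3 - 12*w^2 + 144*w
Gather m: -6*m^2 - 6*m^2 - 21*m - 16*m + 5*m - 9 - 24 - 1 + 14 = -12*m^2 - 32*m - 20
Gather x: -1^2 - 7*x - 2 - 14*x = -21*x - 3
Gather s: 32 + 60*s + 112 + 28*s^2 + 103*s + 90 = 28*s^2 + 163*s + 234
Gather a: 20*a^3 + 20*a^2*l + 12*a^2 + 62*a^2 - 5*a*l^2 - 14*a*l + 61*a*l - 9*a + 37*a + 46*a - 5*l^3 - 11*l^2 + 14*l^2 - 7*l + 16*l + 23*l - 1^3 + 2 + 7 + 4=20*a^3 + a^2*(20*l + 74) + a*(-5*l^2 + 47*l + 74) - 5*l^3 + 3*l^2 + 32*l + 12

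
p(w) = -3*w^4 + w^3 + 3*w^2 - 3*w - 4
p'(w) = -12*w^3 + 3*w^2 + 6*w - 3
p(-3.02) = -244.67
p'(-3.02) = 336.76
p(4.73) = -1346.89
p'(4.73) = -1177.39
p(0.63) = -4.92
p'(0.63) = -1.03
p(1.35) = -10.09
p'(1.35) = -18.96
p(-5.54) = -2891.26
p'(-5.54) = 2096.21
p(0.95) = -5.73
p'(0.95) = -4.88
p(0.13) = -4.34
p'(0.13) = -2.20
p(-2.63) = -137.08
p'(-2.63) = 220.27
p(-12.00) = -63472.00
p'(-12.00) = 21093.00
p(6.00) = -3586.00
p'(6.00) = -2451.00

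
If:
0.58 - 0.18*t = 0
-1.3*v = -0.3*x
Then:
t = 3.22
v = 0.230769230769231*x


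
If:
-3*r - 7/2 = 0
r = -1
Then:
No Solution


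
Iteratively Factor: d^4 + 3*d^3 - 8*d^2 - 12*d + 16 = (d + 2)*(d^3 + d^2 - 10*d + 8) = (d + 2)*(d + 4)*(d^2 - 3*d + 2) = (d - 1)*(d + 2)*(d + 4)*(d - 2)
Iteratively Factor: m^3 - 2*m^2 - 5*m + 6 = (m + 2)*(m^2 - 4*m + 3) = (m - 3)*(m + 2)*(m - 1)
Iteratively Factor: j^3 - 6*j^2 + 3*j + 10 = (j - 2)*(j^2 - 4*j - 5) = (j - 2)*(j + 1)*(j - 5)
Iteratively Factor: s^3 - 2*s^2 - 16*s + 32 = (s - 4)*(s^2 + 2*s - 8) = (s - 4)*(s + 4)*(s - 2)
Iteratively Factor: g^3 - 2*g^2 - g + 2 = (g - 1)*(g^2 - g - 2) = (g - 2)*(g - 1)*(g + 1)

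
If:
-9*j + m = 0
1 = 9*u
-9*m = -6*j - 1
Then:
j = 1/75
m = 3/25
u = 1/9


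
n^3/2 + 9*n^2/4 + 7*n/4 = n*(n/2 + 1/2)*(n + 7/2)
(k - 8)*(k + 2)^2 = k^3 - 4*k^2 - 28*k - 32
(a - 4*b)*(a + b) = a^2 - 3*a*b - 4*b^2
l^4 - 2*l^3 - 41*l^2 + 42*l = l*(l - 7)*(l - 1)*(l + 6)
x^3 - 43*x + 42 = (x - 6)*(x - 1)*(x + 7)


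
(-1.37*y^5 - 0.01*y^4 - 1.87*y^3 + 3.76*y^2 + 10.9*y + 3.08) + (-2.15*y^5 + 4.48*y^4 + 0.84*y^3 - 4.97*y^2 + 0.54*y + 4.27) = -3.52*y^5 + 4.47*y^4 - 1.03*y^3 - 1.21*y^2 + 11.44*y + 7.35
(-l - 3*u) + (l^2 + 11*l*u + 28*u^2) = l^2 + 11*l*u - l + 28*u^2 - 3*u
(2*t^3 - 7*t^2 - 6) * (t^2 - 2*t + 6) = 2*t^5 - 11*t^4 + 26*t^3 - 48*t^2 + 12*t - 36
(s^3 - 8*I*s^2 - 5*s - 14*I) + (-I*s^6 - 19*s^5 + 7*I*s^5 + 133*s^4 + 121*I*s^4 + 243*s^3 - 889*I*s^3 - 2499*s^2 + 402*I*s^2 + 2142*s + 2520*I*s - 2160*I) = -I*s^6 - 19*s^5 + 7*I*s^5 + 133*s^4 + 121*I*s^4 + 244*s^3 - 889*I*s^3 - 2499*s^2 + 394*I*s^2 + 2137*s + 2520*I*s - 2174*I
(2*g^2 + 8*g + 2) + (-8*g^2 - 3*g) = -6*g^2 + 5*g + 2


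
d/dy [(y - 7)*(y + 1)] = 2*y - 6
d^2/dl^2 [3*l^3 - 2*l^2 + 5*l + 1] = 18*l - 4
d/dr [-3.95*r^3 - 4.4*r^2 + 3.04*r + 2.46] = -11.85*r^2 - 8.8*r + 3.04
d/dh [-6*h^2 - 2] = -12*h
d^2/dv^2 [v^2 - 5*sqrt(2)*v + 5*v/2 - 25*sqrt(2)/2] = 2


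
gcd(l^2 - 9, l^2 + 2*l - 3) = l + 3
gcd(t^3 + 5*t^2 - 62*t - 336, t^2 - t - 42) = t + 6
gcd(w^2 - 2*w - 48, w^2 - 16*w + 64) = w - 8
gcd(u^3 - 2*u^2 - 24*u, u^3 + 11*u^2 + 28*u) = u^2 + 4*u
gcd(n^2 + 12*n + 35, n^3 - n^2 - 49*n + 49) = n + 7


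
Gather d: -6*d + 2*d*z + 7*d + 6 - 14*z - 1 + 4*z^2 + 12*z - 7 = d*(2*z + 1) + 4*z^2 - 2*z - 2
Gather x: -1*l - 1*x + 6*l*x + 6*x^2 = -l + 6*x^2 + x*(6*l - 1)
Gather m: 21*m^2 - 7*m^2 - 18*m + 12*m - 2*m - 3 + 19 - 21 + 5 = 14*m^2 - 8*m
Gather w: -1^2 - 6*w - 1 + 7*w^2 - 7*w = 7*w^2 - 13*w - 2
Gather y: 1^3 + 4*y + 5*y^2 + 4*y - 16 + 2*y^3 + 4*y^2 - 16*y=2*y^3 + 9*y^2 - 8*y - 15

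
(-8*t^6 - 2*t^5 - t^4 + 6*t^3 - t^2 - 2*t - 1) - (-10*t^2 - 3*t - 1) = -8*t^6 - 2*t^5 - t^4 + 6*t^3 + 9*t^2 + t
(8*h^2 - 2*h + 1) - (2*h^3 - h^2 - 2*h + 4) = -2*h^3 + 9*h^2 - 3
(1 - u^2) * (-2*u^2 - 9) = 2*u^4 + 7*u^2 - 9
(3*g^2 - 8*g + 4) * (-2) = -6*g^2 + 16*g - 8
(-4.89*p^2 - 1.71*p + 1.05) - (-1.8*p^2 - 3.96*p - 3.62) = -3.09*p^2 + 2.25*p + 4.67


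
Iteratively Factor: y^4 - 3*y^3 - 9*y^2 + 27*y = (y - 3)*(y^3 - 9*y) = y*(y - 3)*(y^2 - 9) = y*(y - 3)^2*(y + 3)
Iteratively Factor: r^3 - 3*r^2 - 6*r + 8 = (r - 4)*(r^2 + r - 2) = (r - 4)*(r + 2)*(r - 1)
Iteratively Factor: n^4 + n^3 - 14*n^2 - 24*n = (n + 3)*(n^3 - 2*n^2 - 8*n) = (n - 4)*(n + 3)*(n^2 + 2*n) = (n - 4)*(n + 2)*(n + 3)*(n)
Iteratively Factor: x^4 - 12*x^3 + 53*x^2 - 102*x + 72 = (x - 3)*(x^3 - 9*x^2 + 26*x - 24) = (x - 4)*(x - 3)*(x^2 - 5*x + 6) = (x - 4)*(x - 3)^2*(x - 2)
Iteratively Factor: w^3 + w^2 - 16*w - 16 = (w + 4)*(w^2 - 3*w - 4) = (w - 4)*(w + 4)*(w + 1)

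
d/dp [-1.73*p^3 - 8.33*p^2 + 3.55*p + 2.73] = -5.19*p^2 - 16.66*p + 3.55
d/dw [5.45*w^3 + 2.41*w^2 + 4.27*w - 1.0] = 16.35*w^2 + 4.82*w + 4.27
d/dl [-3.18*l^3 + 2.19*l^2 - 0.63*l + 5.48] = -9.54*l^2 + 4.38*l - 0.63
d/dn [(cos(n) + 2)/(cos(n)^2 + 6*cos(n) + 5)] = (cos(n)^2 + 4*cos(n) + 7)*sin(n)/(cos(n)^2 + 6*cos(n) + 5)^2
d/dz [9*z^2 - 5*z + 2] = 18*z - 5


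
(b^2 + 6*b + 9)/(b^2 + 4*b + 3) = (b + 3)/(b + 1)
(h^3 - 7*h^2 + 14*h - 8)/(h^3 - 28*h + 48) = (h - 1)/(h + 6)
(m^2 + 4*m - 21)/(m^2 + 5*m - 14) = (m - 3)/(m - 2)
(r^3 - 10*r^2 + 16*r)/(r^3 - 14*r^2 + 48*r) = (r - 2)/(r - 6)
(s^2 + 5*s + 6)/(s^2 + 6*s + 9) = (s + 2)/(s + 3)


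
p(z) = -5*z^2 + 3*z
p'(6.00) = -57.00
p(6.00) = -162.00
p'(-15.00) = 153.00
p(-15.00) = -1170.00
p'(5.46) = -51.60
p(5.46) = -132.68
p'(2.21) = -19.10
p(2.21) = -17.79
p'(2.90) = -26.00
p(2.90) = -33.35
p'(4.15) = -38.50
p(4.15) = -73.66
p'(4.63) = -43.30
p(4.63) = -93.29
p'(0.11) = 1.90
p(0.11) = 0.27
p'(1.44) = -11.40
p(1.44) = -6.05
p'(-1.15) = 14.50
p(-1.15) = -10.06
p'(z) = 3 - 10*z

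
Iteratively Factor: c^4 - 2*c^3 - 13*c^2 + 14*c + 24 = (c + 3)*(c^3 - 5*c^2 + 2*c + 8) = (c - 4)*(c + 3)*(c^2 - c - 2) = (c - 4)*(c - 2)*(c + 3)*(c + 1)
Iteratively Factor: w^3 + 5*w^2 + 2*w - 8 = (w + 4)*(w^2 + w - 2) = (w - 1)*(w + 4)*(w + 2)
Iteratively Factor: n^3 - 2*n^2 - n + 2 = (n - 1)*(n^2 - n - 2) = (n - 1)*(n + 1)*(n - 2)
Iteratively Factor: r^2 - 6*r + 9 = (r - 3)*(r - 3)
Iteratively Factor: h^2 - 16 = (h - 4)*(h + 4)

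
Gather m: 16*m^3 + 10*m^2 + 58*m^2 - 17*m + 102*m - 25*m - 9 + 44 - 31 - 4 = 16*m^3 + 68*m^2 + 60*m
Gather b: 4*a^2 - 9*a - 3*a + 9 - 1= 4*a^2 - 12*a + 8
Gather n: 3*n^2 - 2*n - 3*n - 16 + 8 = 3*n^2 - 5*n - 8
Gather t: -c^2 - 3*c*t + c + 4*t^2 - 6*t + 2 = -c^2 + c + 4*t^2 + t*(-3*c - 6) + 2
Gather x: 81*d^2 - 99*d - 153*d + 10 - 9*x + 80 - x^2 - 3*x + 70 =81*d^2 - 252*d - x^2 - 12*x + 160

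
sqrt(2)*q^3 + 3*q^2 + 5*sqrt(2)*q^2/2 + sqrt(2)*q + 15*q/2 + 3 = (q + 2)*(q + 3*sqrt(2)/2)*(sqrt(2)*q + sqrt(2)/2)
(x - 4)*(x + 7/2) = x^2 - x/2 - 14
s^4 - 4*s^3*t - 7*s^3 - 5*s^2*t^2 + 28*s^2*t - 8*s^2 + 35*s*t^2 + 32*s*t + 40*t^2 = (s - 8)*(s + 1)*(s - 5*t)*(s + t)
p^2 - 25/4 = (p - 5/2)*(p + 5/2)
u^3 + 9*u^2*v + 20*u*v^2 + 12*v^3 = (u + v)*(u + 2*v)*(u + 6*v)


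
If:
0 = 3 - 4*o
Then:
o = 3/4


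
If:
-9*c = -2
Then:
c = 2/9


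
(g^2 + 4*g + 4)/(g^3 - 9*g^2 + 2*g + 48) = (g + 2)/(g^2 - 11*g + 24)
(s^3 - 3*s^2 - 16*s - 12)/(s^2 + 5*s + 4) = (s^2 - 4*s - 12)/(s + 4)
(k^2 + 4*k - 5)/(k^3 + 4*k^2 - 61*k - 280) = (k - 1)/(k^2 - k - 56)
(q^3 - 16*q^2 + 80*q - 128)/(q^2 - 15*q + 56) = (q^2 - 8*q + 16)/(q - 7)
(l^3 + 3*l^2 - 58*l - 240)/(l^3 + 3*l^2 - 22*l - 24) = (l^2 - 3*l - 40)/(l^2 - 3*l - 4)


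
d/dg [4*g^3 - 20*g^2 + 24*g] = 12*g^2 - 40*g + 24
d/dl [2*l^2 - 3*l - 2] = 4*l - 3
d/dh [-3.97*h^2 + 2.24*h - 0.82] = 2.24 - 7.94*h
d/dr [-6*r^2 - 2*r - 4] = -12*r - 2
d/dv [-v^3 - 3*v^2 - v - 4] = -3*v^2 - 6*v - 1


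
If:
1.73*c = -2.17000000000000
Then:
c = -1.25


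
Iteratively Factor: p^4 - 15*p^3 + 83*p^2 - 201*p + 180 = (p - 3)*(p^3 - 12*p^2 + 47*p - 60) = (p - 4)*(p - 3)*(p^2 - 8*p + 15) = (p - 5)*(p - 4)*(p - 3)*(p - 3)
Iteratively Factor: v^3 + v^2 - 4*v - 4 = (v + 2)*(v^2 - v - 2) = (v - 2)*(v + 2)*(v + 1)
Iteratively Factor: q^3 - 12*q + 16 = (q - 2)*(q^2 + 2*q - 8) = (q - 2)*(q + 4)*(q - 2)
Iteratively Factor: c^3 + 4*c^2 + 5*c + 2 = (c + 1)*(c^2 + 3*c + 2) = (c + 1)^2*(c + 2)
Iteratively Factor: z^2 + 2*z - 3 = (z + 3)*(z - 1)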